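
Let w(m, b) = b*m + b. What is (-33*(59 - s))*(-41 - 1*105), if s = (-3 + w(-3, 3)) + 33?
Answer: 168630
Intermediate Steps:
w(m, b) = b + b*m
s = 24 (s = (-3 + 3*(1 - 3)) + 33 = (-3 + 3*(-2)) + 33 = (-3 - 6) + 33 = -9 + 33 = 24)
(-33*(59 - s))*(-41 - 1*105) = (-33*(59 - 1*24))*(-41 - 1*105) = (-33*(59 - 24))*(-41 - 105) = -33*35*(-146) = -1155*(-146) = 168630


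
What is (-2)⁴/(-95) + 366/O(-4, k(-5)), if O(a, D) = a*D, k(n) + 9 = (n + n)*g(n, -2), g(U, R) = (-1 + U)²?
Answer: 1859/23370 ≈ 0.079546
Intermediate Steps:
k(n) = -9 + 2*n*(-1 + n)² (k(n) = -9 + (n + n)*(-1 + n)² = -9 + (2*n)*(-1 + n)² = -9 + 2*n*(-1 + n)²)
O(a, D) = D*a
(-2)⁴/(-95) + 366/O(-4, k(-5)) = (-2)⁴/(-95) + 366/(((-9 + 2*(-5)*(-1 - 5)²)*(-4))) = 16*(-1/95) + 366/(((-9 + 2*(-5)*(-6)²)*(-4))) = -16/95 + 366/(((-9 + 2*(-5)*36)*(-4))) = -16/95 + 366/(((-9 - 360)*(-4))) = -16/95 + 366/((-369*(-4))) = -16/95 + 366/1476 = -16/95 + 366*(1/1476) = -16/95 + 61/246 = 1859/23370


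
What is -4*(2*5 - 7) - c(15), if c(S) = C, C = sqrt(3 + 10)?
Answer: -12 - sqrt(13) ≈ -15.606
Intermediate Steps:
C = sqrt(13) ≈ 3.6056
c(S) = sqrt(13)
-4*(2*5 - 7) - c(15) = -4*(2*5 - 7) - sqrt(13) = -4*(10 - 7) - sqrt(13) = -4*3 - sqrt(13) = -12 - sqrt(13)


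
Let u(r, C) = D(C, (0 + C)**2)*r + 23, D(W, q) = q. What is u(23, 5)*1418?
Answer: 847964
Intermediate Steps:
u(r, C) = 23 + r*C**2 (u(r, C) = (0 + C)**2*r + 23 = C**2*r + 23 = r*C**2 + 23 = 23 + r*C**2)
u(23, 5)*1418 = (23 + 23*5**2)*1418 = (23 + 23*25)*1418 = (23 + 575)*1418 = 598*1418 = 847964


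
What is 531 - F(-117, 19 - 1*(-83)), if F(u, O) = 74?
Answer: 457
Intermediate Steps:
531 - F(-117, 19 - 1*(-83)) = 531 - 1*74 = 531 - 74 = 457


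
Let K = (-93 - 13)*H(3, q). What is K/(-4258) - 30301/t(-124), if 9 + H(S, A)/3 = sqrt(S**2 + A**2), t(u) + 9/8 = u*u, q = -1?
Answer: -692098201/261864871 + 159*sqrt(10)/2129 ≈ -2.4068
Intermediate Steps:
t(u) = -9/8 + u**2 (t(u) = -9/8 + u*u = -9/8 + u**2)
H(S, A) = -27 + 3*sqrt(A**2 + S**2) (H(S, A) = -27 + 3*sqrt(S**2 + A**2) = -27 + 3*sqrt(A**2 + S**2))
K = 2862 - 318*sqrt(10) (K = (-93 - 13)*(-27 + 3*sqrt((-1)**2 + 3**2)) = -106*(-27 + 3*sqrt(1 + 9)) = -106*(-27 + 3*sqrt(10)) = 2862 - 318*sqrt(10) ≈ 1856.4)
K/(-4258) - 30301/t(-124) = (2862 - 318*sqrt(10))/(-4258) - 30301/(-9/8 + (-124)**2) = (2862 - 318*sqrt(10))*(-1/4258) - 30301/(-9/8 + 15376) = (-1431/2129 + 159*sqrt(10)/2129) - 30301/122999/8 = (-1431/2129 + 159*sqrt(10)/2129) - 30301*8/122999 = (-1431/2129 + 159*sqrt(10)/2129) - 242408/122999 = -692098201/261864871 + 159*sqrt(10)/2129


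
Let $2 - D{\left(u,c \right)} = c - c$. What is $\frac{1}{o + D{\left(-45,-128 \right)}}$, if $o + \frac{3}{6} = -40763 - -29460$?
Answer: $- \frac{2}{22603} \approx -8.8484 \cdot 10^{-5}$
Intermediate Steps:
$D{\left(u,c \right)} = 2$ ($D{\left(u,c \right)} = 2 - \left(c - c\right) = 2 - 0 = 2 + 0 = 2$)
$o = - \frac{22607}{2}$ ($o = - \frac{1}{2} - 11303 = - \frac{22607}{2} \approx -11304.0$)
$\frac{1}{o + D{\left(-45,-128 \right)}} = \frac{1}{- \frac{22607}{2} + 2} = \frac{1}{- \frac{22603}{2}} = - \frac{2}{22603}$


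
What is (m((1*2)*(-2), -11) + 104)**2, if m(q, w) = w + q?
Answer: 7921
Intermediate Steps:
m(q, w) = q + w
(m((1*2)*(-2), -11) + 104)**2 = (((1*2)*(-2) - 11) + 104)**2 = ((2*(-2) - 11) + 104)**2 = ((-4 - 11) + 104)**2 = (-15 + 104)**2 = 89**2 = 7921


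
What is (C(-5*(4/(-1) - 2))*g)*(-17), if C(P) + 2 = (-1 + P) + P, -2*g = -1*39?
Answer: -37791/2 ≈ -18896.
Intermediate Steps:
g = 39/2 (g = -(-1)*39/2 = -½*(-39) = 39/2 ≈ 19.500)
C(P) = -3 + 2*P (C(P) = -2 + ((-1 + P) + P) = -2 + (-1 + 2*P) = -3 + 2*P)
(C(-5*(4/(-1) - 2))*g)*(-17) = ((-3 + 2*(-5*(4/(-1) - 2)))*(39/2))*(-17) = ((-3 + 2*(-5*(4*(-1) - 2)))*(39/2))*(-17) = ((-3 + 2*(-5*(-4 - 2)))*(39/2))*(-17) = ((-3 + 2*(-5*(-6)))*(39/2))*(-17) = ((-3 + 2*30)*(39/2))*(-17) = ((-3 + 60)*(39/2))*(-17) = (57*(39/2))*(-17) = (2223/2)*(-17) = -37791/2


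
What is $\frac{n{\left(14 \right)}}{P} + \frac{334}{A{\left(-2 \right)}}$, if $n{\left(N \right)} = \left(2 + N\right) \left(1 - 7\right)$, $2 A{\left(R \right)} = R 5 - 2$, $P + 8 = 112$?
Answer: $- \frac{2207}{39} \approx -56.59$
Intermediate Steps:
$P = 104$ ($P = -8 + 112 = 104$)
$A{\left(R \right)} = -1 + \frac{5 R}{2}$ ($A{\left(R \right)} = \frac{R 5 - 2}{2} = \frac{5 R - 2}{2} = \frac{-2 + 5 R}{2} = -1 + \frac{5 R}{2}$)
$n{\left(N \right)} = -12 - 6 N$ ($n{\left(N \right)} = \left(2 + N\right) \left(-6\right) = -12 - 6 N$)
$\frac{n{\left(14 \right)}}{P} + \frac{334}{A{\left(-2 \right)}} = \frac{-12 - 84}{104} + \frac{334}{-1 + \frac{5}{2} \left(-2\right)} = \left(-12 - 84\right) \frac{1}{104} + \frac{334}{-1 - 5} = \left(-96\right) \frac{1}{104} + \frac{334}{-6} = - \frac{12}{13} + 334 \left(- \frac{1}{6}\right) = - \frac{12}{13} - \frac{167}{3} = - \frac{2207}{39}$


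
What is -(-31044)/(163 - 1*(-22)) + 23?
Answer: 35299/185 ≈ 190.81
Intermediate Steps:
-(-31044)/(163 - 1*(-22)) + 23 = -(-31044)/(163 + 22) + 23 = -(-31044)/185 + 23 = -398*(-78/185) + 23 = 31044/185 + 23 = 35299/185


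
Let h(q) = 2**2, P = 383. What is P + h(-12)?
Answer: 387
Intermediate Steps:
h(q) = 4
P + h(-12) = 383 + 4 = 387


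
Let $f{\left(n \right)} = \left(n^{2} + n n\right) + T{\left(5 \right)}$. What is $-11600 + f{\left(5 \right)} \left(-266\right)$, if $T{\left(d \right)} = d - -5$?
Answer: $-27560$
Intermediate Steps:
$T{\left(d \right)} = 5 + d$ ($T{\left(d \right)} = d + 5 = 5 + d$)
$f{\left(n \right)} = 10 + 2 n^{2}$ ($f{\left(n \right)} = \left(n^{2} + n n\right) + \left(5 + 5\right) = \left(n^{2} + n^{2}\right) + 10 = 2 n^{2} + 10 = 10 + 2 n^{2}$)
$-11600 + f{\left(5 \right)} \left(-266\right) = -11600 + \left(10 + 2 \cdot 5^{2}\right) \left(-266\right) = -11600 + \left(10 + 2 \cdot 25\right) \left(-266\right) = -11600 + \left(10 + 50\right) \left(-266\right) = -11600 + 60 \left(-266\right) = -11600 - 15960 = -27560$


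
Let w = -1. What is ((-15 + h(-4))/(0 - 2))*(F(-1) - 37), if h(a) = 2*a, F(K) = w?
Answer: -437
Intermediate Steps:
F(K) = -1
((-15 + h(-4))/(0 - 2))*(F(-1) - 37) = ((-15 + 2*(-4))/(0 - 2))*(-1 - 37) = ((-15 - 8)/(-2))*(-38) = -23*(-1/2)*(-38) = (23/2)*(-38) = -437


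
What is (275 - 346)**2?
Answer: 5041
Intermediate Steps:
(275 - 346)**2 = (-71)**2 = 5041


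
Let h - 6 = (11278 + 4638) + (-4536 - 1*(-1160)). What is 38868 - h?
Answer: 26322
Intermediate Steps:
h = 12546 (h = 6 + ((11278 + 4638) + (-4536 - 1*(-1160))) = 6 + (15916 + (-4536 + 1160)) = 6 + (15916 - 3376) = 6 + 12540 = 12546)
38868 - h = 38868 - 1*12546 = 38868 - 12546 = 26322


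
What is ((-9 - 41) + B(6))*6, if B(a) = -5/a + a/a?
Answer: -299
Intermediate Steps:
B(a) = 1 - 5/a (B(a) = -5/a + 1 = 1 - 5/a)
((-9 - 41) + B(6))*6 = ((-9 - 41) + (-5 + 6)/6)*6 = (-50 + (⅙)*1)*6 = (-50 + ⅙)*6 = -299/6*6 = -299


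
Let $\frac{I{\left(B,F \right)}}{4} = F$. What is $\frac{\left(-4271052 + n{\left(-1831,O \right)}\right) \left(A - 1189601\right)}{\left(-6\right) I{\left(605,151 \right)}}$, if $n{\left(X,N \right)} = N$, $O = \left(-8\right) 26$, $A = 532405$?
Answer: $- \frac{350881873370}{453} \approx -7.7457 \cdot 10^{8}$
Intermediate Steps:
$I{\left(B,F \right)} = 4 F$
$O = -208$
$\frac{\left(-4271052 + n{\left(-1831,O \right)}\right) \left(A - 1189601\right)}{\left(-6\right) I{\left(605,151 \right)}} = \frac{\left(-4271052 - 208\right) \left(532405 - 1189601\right)}{\left(-6\right) 4 \cdot 151} = \frac{\left(-4271260\right) \left(-657196\right)}{\left(-6\right) 604} = \frac{2807054986960}{-3624} = 2807054986960 \left(- \frac{1}{3624}\right) = - \frac{350881873370}{453}$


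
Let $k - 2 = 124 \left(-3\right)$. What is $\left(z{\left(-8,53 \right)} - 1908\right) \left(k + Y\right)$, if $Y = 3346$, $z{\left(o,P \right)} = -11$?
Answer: $-5710944$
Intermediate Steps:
$k = -370$ ($k = 2 + 124 \left(-3\right) = 2 - 372 = -370$)
$\left(z{\left(-8,53 \right)} - 1908\right) \left(k + Y\right) = \left(-11 - 1908\right) \left(-370 + 3346\right) = \left(-1919\right) 2976 = -5710944$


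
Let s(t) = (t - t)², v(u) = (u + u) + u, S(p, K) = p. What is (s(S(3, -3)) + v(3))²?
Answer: 81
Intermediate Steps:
v(u) = 3*u (v(u) = 2*u + u = 3*u)
s(t) = 0 (s(t) = 0² = 0)
(s(S(3, -3)) + v(3))² = (0 + 3*3)² = (0 + 9)² = 9² = 81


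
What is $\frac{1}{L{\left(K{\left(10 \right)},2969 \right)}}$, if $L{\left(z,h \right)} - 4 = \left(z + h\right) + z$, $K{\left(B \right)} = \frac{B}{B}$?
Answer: $\frac{1}{2975} \approx 0.00033613$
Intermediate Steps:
$K{\left(B \right)} = 1$
$L{\left(z,h \right)} = 4 + h + 2 z$ ($L{\left(z,h \right)} = 4 + \left(\left(z + h\right) + z\right) = 4 + \left(\left(h + z\right) + z\right) = 4 + \left(h + 2 z\right) = 4 + h + 2 z$)
$\frac{1}{L{\left(K{\left(10 \right)},2969 \right)}} = \frac{1}{4 + 2969 + 2 \cdot 1} = \frac{1}{4 + 2969 + 2} = \frac{1}{2975}$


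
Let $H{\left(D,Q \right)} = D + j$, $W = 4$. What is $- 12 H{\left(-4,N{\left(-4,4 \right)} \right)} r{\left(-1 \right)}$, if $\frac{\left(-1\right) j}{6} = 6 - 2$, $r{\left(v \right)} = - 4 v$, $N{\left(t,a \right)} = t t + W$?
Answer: $1344$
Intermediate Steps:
$N{\left(t,a \right)} = 4 + t^{2}$ ($N{\left(t,a \right)} = t t + 4 = t^{2} + 4 = 4 + t^{2}$)
$j = -24$ ($j = - 6 \left(6 - 2\right) = \left(-6\right) 4 = -24$)
$H{\left(D,Q \right)} = -24 + D$ ($H{\left(D,Q \right)} = D - 24 = -24 + D$)
$- 12 H{\left(-4,N{\left(-4,4 \right)} \right)} r{\left(-1 \right)} = - 12 \left(-24 - 4\right) \left(\left(-4\right) \left(-1\right)\right) = \left(-12\right) \left(-28\right) 4 = 336 \cdot 4 = 1344$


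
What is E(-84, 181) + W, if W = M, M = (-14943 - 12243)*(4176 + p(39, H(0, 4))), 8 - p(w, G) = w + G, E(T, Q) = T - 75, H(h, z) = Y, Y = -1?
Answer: -112713315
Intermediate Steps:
H(h, z) = -1
E(T, Q) = -75 + T
p(w, G) = 8 - G - w (p(w, G) = 8 - (w + G) = 8 - (G + w) = 8 + (-G - w) = 8 - G - w)
M = -112713156 (M = (-14943 - 12243)*(4176 + (8 - 1*(-1) - 1*39)) = -27186*(4176 + (8 + 1 - 39)) = -27186*(4176 - 30) = -27186*4146 = -112713156)
W = -112713156
E(-84, 181) + W = (-75 - 84) - 112713156 = -159 - 112713156 = -112713315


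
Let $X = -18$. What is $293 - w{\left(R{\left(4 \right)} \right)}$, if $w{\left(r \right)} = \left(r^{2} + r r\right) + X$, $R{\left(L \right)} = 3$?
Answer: $293$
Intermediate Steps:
$w{\left(r \right)} = -18 + 2 r^{2}$ ($w{\left(r \right)} = \left(r^{2} + r r\right) - 18 = \left(r^{2} + r^{2}\right) - 18 = 2 r^{2} - 18 = -18 + 2 r^{2}$)
$293 - w{\left(R{\left(4 \right)} \right)} = 293 - \left(-18 + 2 \cdot 3^{2}\right) = 293 - \left(-18 + 2 \cdot 9\right) = 293 - \left(-18 + 18\right) = 293 - 0 = 293 + 0 = 293$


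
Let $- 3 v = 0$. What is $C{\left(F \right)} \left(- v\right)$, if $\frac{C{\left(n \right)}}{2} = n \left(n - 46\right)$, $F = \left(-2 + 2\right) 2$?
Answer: $0$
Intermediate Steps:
$v = 0$ ($v = \left(- \frac{1}{3}\right) 0 = 0$)
$F = 0$ ($F = 0 \cdot 2 = 0$)
$C{\left(n \right)} = 2 n \left(-46 + n\right)$ ($C{\left(n \right)} = 2 n \left(n - 46\right) = 2 n \left(-46 + n\right)$)
$C{\left(F \right)} \left(- v\right) = 2 \cdot 0 \left(-46 + 0\right) \left(\left(-1\right) 0\right) = 2 \cdot 0 \left(-46\right) 0 = 0 \cdot 0 = 0$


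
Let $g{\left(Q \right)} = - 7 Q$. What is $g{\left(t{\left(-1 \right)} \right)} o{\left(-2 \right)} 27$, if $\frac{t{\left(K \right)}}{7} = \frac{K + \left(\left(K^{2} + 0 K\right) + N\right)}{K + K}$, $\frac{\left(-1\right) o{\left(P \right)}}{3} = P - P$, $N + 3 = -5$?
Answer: $0$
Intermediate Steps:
$N = -8$ ($N = -3 - 5 = -8$)
$o{\left(P \right)} = 0$ ($o{\left(P \right)} = - 3 \left(P - P\right) = \left(-3\right) 0 = 0$)
$t{\left(K \right)} = \frac{7 \left(-8 + K + K^{2}\right)}{2 K}$ ($t{\left(K \right)} = 7 \frac{K + \left(\left(K^{2} + 0 K\right) - 8\right)}{K + K} = 7 \frac{K + \left(\left(K^{2} + 0\right) - 8\right)}{2 K} = 7 \left(K + \left(K^{2} - 8\right)\right) \frac{1}{2 K} = 7 \left(K + \left(-8 + K^{2}\right)\right) \frac{1}{2 K} = 7 \left(-8 + K + K^{2}\right) \frac{1}{2 K} = 7 \frac{-8 + K + K^{2}}{2 K} = \frac{7 \left(-8 + K + K^{2}\right)}{2 K}$)
$g{\left(t{\left(-1 \right)} \right)} o{\left(-2 \right)} 27 = - 7 \frac{7 \left(-8 - \left(1 - 1\right)\right)}{2 \left(-1\right)} 0 \cdot 27 = - 7 \cdot \frac{7}{2} \left(-1\right) \left(-8 - 0\right) 0 \cdot 27 = - 7 \cdot \frac{7}{2} \left(-1\right) \left(-8 + 0\right) 0 \cdot 27 = - 7 \cdot \frac{7}{2} \left(-1\right) \left(-8\right) 0 \cdot 27 = \left(-7\right) 28 \cdot 0 \cdot 27 = \left(-196\right) 0 \cdot 27 = 0 \cdot 27 = 0$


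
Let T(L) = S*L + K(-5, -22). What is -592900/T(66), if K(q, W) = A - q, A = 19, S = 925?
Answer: -296450/30537 ≈ -9.7079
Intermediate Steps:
K(q, W) = 19 - q
T(L) = 24 + 925*L (T(L) = 925*L + (19 - 1*(-5)) = 925*L + (19 + 5) = 925*L + 24 = 24 + 925*L)
-592900/T(66) = -592900/(24 + 925*66) = -592900/(24 + 61050) = -592900/61074 = -592900*1/61074 = -296450/30537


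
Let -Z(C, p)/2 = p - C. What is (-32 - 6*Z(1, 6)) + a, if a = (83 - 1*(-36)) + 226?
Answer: 373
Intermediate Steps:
Z(C, p) = -2*p + 2*C (Z(C, p) = -2*(p - C) = -2*p + 2*C)
a = 345 (a = (83 + 36) + 226 = 119 + 226 = 345)
(-32 - 6*Z(1, 6)) + a = (-32 - 6*(-2*6 + 2*1)) + 345 = (-32 - 6*(-12 + 2)) + 345 = (-32 - 6*(-10)) + 345 = (-32 - 1*(-60)) + 345 = (-32 + 60) + 345 = 28 + 345 = 373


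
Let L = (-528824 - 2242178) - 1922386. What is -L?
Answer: 4693388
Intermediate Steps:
L = -4693388 (L = -2771002 - 1922386 = -4693388)
-L = -1*(-4693388) = 4693388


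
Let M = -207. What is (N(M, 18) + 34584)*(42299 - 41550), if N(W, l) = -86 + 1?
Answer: 25839751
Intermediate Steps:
N(W, l) = -85
(N(M, 18) + 34584)*(42299 - 41550) = (-85 + 34584)*(42299 - 41550) = 34499*749 = 25839751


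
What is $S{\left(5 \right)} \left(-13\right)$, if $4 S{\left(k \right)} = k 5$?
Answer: $- \frac{325}{4} \approx -81.25$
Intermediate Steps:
$S{\left(k \right)} = \frac{5 k}{4}$ ($S{\left(k \right)} = \frac{k 5}{4} = \frac{5 k}{4}$)
$S{\left(5 \right)} \left(-13\right) = \frac{5}{4} \cdot 5 \left(-13\right) = \frac{25}{4} \left(-13\right) = - \frac{325}{4}$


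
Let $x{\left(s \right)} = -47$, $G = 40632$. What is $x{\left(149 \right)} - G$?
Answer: $-40679$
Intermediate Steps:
$x{\left(149 \right)} - G = -47 - 40632 = -40679$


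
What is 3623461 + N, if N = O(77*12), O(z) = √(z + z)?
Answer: 3623461 + 2*√462 ≈ 3.6235e+6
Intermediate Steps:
O(z) = √2*√z (O(z) = √(2*z) = √2*√z)
N = 2*√462 (N = √2*√(77*12) = √2*√924 = √2*(2*√231) = 2*√462 ≈ 42.988)
3623461 + N = 3623461 + 2*√462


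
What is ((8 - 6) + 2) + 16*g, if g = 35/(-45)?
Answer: -76/9 ≈ -8.4444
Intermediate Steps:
g = -7/9 (g = 35*(-1/45) = -7/9 ≈ -0.77778)
((8 - 6) + 2) + 16*g = ((8 - 6) + 2) + 16*(-7/9) = (2 + 2) - 112/9 = 4 - 112/9 = -76/9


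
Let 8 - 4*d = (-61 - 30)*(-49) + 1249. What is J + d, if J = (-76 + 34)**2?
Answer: 339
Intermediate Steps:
J = 1764 (J = (-42)**2 = 1764)
d = -1425 (d = 2 - ((-61 - 30)*(-49) + 1249)/4 = 2 - (-91*(-49) + 1249)/4 = 2 - (4459 + 1249)/4 = 2 - 1/4*5708 = 2 - 1427 = -1425)
J + d = 1764 - 1425 = 339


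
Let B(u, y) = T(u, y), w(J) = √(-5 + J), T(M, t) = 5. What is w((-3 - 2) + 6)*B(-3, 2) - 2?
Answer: -2 + 10*I ≈ -2.0 + 10.0*I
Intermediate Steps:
B(u, y) = 5
w((-3 - 2) + 6)*B(-3, 2) - 2 = √(-5 + ((-3 - 2) + 6))*5 - 2 = √(-5 + (-5 + 6))*5 - 2 = √(-5 + 1)*5 - 2 = √(-4)*5 - 2 = (2*I)*5 - 2 = 10*I - 2 = -2 + 10*I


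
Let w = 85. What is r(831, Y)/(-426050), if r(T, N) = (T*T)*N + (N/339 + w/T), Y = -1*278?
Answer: 240361579353/533431642 ≈ 450.59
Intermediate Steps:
Y = -278
r(T, N) = 85/T + N/339 + N*T² (r(T, N) = (T*T)*N + (N/339 + 85/T) = T²*N + (N*(1/339) + 85/T) = N*T² + (N/339 + 85/T) = N*T² + (85/T + N/339) = 85/T + N/339 + N*T²)
r(831, Y)/(-426050) = (85/831 + (1/339)*(-278) - 278*831²)/(-426050) = (85*(1/831) - 278/339 - 278*690561)*(-1/426050) = (85/831 - 278/339 - 191975958)*(-1/426050) = -6009039483825/31301*(-1/426050) = 240361579353/533431642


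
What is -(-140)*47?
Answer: 6580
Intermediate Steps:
-(-140)*47 = -35*(-188) = 6580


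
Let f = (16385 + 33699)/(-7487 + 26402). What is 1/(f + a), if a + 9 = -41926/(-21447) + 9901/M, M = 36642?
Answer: -1651617813690/6816358586821 ≈ -0.24230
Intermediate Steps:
a = -1774716509/261953658 (a = -9 + (-41926/(-21447) + 9901/36642) = -9 + (-41926*(-1/21447) + 9901*(1/36642)) = -9 + (41926/21447 + 9901/36642) = -9 + 582866413/261953658 = -1774716509/261953658 ≈ -6.7749)
f = 50084/18915 ≈ 2.6478
1/(f + a) = 1/(50084/18915 - 1774716509/261953658) = 1/(-6816358586821/1651617813690) = -1651617813690/6816358586821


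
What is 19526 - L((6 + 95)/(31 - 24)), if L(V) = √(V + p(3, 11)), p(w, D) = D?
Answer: 19526 - √1246/7 ≈ 19521.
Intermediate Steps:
L(V) = √(11 + V) (L(V) = √(V + 11) = √(11 + V))
19526 - L((6 + 95)/(31 - 24)) = 19526 - √(11 + (6 + 95)/(31 - 24)) = 19526 - √(11 + 101/7) = 19526 - √(178/7) = 19526 - √1246/7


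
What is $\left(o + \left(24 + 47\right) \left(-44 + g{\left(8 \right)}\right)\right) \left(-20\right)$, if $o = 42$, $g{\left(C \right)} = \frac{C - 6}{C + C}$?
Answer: $\frac{122925}{2} \approx 61463.0$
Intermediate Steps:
$g{\left(C \right)} = \frac{-6 + C}{2 C}$
$\left(o + \left(24 + 47\right) \left(-44 + g{\left(8 \right)}\right)\right) \left(-20\right) = \left(42 + \left(24 + 47\right) \left(-44 + \frac{-6 + 8}{2 \cdot 8}\right)\right) \left(-20\right) = \left(42 + 71 \left(-44 + \frac{1}{2} \cdot \frac{1}{8} \cdot 2\right)\right) \left(-20\right) = \left(42 + 71 \left(-44 + \frac{1}{8}\right)\right) \left(-20\right) = \left(42 + 71 \left(- \frac{351}{8}\right)\right) \left(-20\right) = \left(42 - \frac{24921}{8}\right) \left(-20\right) = \left(- \frac{24585}{8}\right) \left(-20\right) = \frac{122925}{2}$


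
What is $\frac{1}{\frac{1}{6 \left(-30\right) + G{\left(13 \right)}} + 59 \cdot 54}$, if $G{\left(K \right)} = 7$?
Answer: $\frac{173}{551177} \approx 0.00031387$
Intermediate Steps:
$\frac{1}{\frac{1}{6 \left(-30\right) + G{\left(13 \right)}} + 59 \cdot 54} = \frac{1}{\frac{1}{6 \left(-30\right) + 7} + 59 \cdot 54} = \frac{1}{\frac{1}{-180 + 7} + 3186} = \frac{1}{\frac{1}{-173} + 3186} = \frac{1}{- \frac{1}{173} + 3186} = \frac{1}{\frac{551177}{173}} = \frac{173}{551177}$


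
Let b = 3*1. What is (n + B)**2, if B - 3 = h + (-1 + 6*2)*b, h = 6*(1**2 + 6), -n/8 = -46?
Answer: 198916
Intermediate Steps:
b = 3
n = 368 (n = -8*(-46) = 368)
h = 42 (h = 6*(1 + 6) = 6*7 = 42)
B = 78 (B = 3 + (42 + (-1 + 6*2)*3) = 3 + (42 + (-1 + 12)*3) = 3 + (42 + 11*3) = 3 + (42 + 33) = 3 + 75 = 78)
(n + B)**2 = (368 + 78)**2 = 446**2 = 198916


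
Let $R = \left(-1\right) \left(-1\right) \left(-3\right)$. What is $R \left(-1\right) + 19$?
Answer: $22$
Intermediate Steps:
$R = -3$ ($R = 1 \left(-3\right) = -3$)
$R \left(-1\right) + 19 = \left(-3\right) \left(-1\right) + 19 = 3 + 19 = 22$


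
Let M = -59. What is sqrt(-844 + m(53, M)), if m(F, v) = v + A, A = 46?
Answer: I*sqrt(857) ≈ 29.275*I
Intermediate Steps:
m(F, v) = 46 + v (m(F, v) = v + 46 = 46 + v)
sqrt(-844 + m(53, M)) = sqrt(-844 + (46 - 59)) = sqrt(-844 - 13) = sqrt(-857) = I*sqrt(857)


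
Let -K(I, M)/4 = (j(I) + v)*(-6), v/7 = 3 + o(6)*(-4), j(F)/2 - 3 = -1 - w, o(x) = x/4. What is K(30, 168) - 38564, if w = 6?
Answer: -39260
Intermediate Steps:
o(x) = x/4 (o(x) = x*(1/4) = x/4)
j(F) = -8 (j(F) = 6 + 2*(-1 - 1*6) = 6 + 2*(-1 - 6) = 6 + 2*(-7) = 6 - 14 = -8)
v = -21 (v = 7*(3 + ((1/4)*6)*(-4)) = 7*(3 + (3/2)*(-4)) = 7*(3 - 6) = 7*(-3) = -21)
K(I, M) = -696 (K(I, M) = -4*(-8 - 21)*(-6) = -(-116)*(-6) = -4*174 = -696)
K(30, 168) - 38564 = -696 - 38564 = -39260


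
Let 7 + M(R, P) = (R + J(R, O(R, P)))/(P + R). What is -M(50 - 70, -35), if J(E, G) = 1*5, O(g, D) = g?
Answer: 74/11 ≈ 6.7273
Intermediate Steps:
J(E, G) = 5
M(R, P) = -7 + (5 + R)/(P + R) (M(R, P) = -7 + (R + 5)/(P + R) = -7 + (5 + R)/(P + R))
-M(50 - 70, -35) = -(5 - 7*(-35) - 6*(50 - 70))/(-35 + (50 - 70)) = -(5 + 245 - 6*(-20))/(-35 - 20) = -(5 + 245 + 120)/(-55) = -(-1)*370/55 = -1*(-74/11) = 74/11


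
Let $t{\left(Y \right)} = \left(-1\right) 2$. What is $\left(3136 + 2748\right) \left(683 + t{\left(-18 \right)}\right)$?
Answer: $4007004$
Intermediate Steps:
$t{\left(Y \right)} = -2$
$\left(3136 + 2748\right) \left(683 + t{\left(-18 \right)}\right) = \left(3136 + 2748\right) \left(683 - 2\right) = 5884 \cdot 681 = 4007004$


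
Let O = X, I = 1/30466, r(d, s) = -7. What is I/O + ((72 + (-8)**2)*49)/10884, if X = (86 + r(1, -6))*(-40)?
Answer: 160390082239/261957635760 ≈ 0.61228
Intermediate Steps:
I = 1/30466 ≈ 3.2823e-5
X = -3160 (X = (86 - 7)*(-40) = 79*(-40) = -3160)
O = -3160
I/O + ((72 + (-8)**2)*49)/10884 = (1/30466)/(-3160) + ((72 + (-8)**2)*49)/10884 = (1/30466)*(-1/3160) + ((72 + 64)*49)*(1/10884) = -1/96272560 + (136*49)*(1/10884) = -1/96272560 + 6664*(1/10884) = -1/96272560 + 1666/2721 = 160390082239/261957635760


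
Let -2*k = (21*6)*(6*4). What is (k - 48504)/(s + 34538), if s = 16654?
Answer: -2084/2133 ≈ -0.97703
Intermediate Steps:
k = -1512 (k = -21*6*6*4/2 = -63*24 = -½*3024 = -1512)
(k - 48504)/(s + 34538) = (-1512 - 48504)/(16654 + 34538) = -50016/51192 = -50016*1/51192 = -2084/2133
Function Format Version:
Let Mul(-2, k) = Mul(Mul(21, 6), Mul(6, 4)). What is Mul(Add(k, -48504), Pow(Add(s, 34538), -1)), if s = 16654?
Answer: Rational(-2084, 2133) ≈ -0.97703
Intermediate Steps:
k = -1512 (k = Mul(Rational(-1, 2), Mul(Mul(21, 6), Mul(6, 4))) = Mul(Rational(-1, 2), Mul(126, 24)) = Mul(Rational(-1, 2), 3024) = -1512)
Mul(Add(k, -48504), Pow(Add(s, 34538), -1)) = Mul(Add(-1512, -48504), Pow(Add(16654, 34538), -1)) = Mul(-50016, Pow(51192, -1)) = Mul(-50016, Rational(1, 51192)) = Rational(-2084, 2133)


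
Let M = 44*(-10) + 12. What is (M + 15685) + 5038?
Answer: 20295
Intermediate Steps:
M = -428 (M = -440 + 12 = -428)
(M + 15685) + 5038 = (-428 + 15685) + 5038 = 15257 + 5038 = 20295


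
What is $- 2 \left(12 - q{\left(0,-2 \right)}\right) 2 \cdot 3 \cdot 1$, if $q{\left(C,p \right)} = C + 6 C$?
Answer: $-144$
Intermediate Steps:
$q{\left(C,p \right)} = 7 C$
$- 2 \left(12 - q{\left(0,-2 \right)}\right) 2 \cdot 3 \cdot 1 = - 2 \left(12 - 7 \cdot 0\right) 2 \cdot 3 \cdot 1 = - 2 \left(12 - 0\right) 2 \cdot 3 = - 2 \left(12 + 0\right) 6 = \left(-2\right) 12 \cdot 6 = \left(-24\right) 6 = -144$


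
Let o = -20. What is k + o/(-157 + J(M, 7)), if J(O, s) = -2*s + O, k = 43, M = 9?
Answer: 3493/81 ≈ 43.123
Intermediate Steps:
J(O, s) = O - 2*s
k + o/(-157 + J(M, 7)) = 43 - 20/(-157 + (9 - 2*7)) = 43 - 20/(-157 + (9 - 14)) = 43 - 20/(-157 - 5) = 43 - 20/(-162) = 43 - 1/162*(-20) = 43 + 10/81 = 3493/81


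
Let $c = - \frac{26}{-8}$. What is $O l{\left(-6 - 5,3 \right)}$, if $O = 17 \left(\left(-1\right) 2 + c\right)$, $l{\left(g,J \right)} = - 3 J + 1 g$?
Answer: $-425$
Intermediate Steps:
$c = \frac{13}{4}$ ($c = \left(-26\right) \left(- \frac{1}{8}\right) = \frac{13}{4} \approx 3.25$)
$l{\left(g,J \right)} = g - 3 J$ ($l{\left(g,J \right)} = - 3 J + g = g - 3 J$)
$O = \frac{85}{4}$ ($O = 17 \left(\left(-1\right) 2 + \frac{13}{4}\right) = 17 \left(-2 + \frac{13}{4}\right) = 17 \cdot \frac{5}{4} = \frac{85}{4} \approx 21.25$)
$O l{\left(-6 - 5,3 \right)} = \frac{85 \left(\left(-6 - 5\right) - 9\right)}{4} = \frac{85 \left(-11 - 9\right)}{4} = \frac{85}{4} \left(-20\right) = -425$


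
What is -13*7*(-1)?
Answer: 91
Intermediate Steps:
-13*7*(-1) = -91*(-1) = 91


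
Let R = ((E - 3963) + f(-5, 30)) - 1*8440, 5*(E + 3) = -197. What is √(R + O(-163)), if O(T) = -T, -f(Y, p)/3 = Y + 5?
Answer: 2*I*√76765/5 ≈ 110.83*I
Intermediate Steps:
E = -212/5 (E = -3 + (⅕)*(-197) = -3 - 197/5 = -212/5 ≈ -42.400)
f(Y, p) = -15 - 3*Y (f(Y, p) = -3*(Y + 5) = -3*(5 + Y) = -15 - 3*Y)
R = -62227/5 (R = ((-212/5 - 3963) + (-15 - 3*(-5))) - 1*8440 = (-20027/5 + (-15 + 15)) - 8440 = (-20027/5 + 0) - 8440 = -20027/5 - 8440 = -62227/5 ≈ -12445.)
√(R + O(-163)) = √(-62227/5 - 1*(-163)) = √(-62227/5 + 163) = √(-61412/5) = 2*I*√76765/5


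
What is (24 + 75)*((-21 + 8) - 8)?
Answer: -2079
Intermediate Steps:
(24 + 75)*((-21 + 8) - 8) = 99*(-13 - 8) = 99*(-21) = -2079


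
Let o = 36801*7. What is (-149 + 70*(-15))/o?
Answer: -1199/257607 ≈ -0.0046544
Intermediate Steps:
o = 257607
(-149 + 70*(-15))/o = (-149 + 70*(-15))/257607 = (-149 - 1050)*(1/257607) = -1199*1/257607 = -1199/257607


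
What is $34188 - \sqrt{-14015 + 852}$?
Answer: $34188 - i \sqrt{13163} \approx 34188.0 - 114.73 i$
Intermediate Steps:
$34188 - \sqrt{-14015 + 852} = 34188 - \sqrt{-13163} = 34188 - i \sqrt{13163}$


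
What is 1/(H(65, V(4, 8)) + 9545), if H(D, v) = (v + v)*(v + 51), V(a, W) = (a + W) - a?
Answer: 1/10489 ≈ 9.5338e-5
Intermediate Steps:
V(a, W) = W (V(a, W) = (W + a) - a = W)
H(D, v) = 2*v*(51 + v) (H(D, v) = (2*v)*(51 + v) = 2*v*(51 + v))
1/(H(65, V(4, 8)) + 9545) = 1/(2*8*(51 + 8) + 9545) = 1/(2*8*59 + 9545) = 1/(944 + 9545) = 1/10489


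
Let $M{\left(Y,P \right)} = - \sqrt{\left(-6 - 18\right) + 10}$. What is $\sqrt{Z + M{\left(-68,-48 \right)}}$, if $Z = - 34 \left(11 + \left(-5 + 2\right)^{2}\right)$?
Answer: $\sqrt{-680 - i \sqrt{14}} \approx 0.07174 - 26.077 i$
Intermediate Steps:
$M{\left(Y,P \right)} = - i \sqrt{14}$ ($M{\left(Y,P \right)} = - \sqrt{\left(-6 - 18\right) + 10} = - \sqrt{-24 + 10} = - \sqrt{-14} = - i \sqrt{14}$)
$Z = -680$ ($Z = - 34 \left(11 + \left(-3\right)^{2}\right) = - 34 \left(11 + 9\right) = \left(-34\right) 20 = -680$)
$\sqrt{Z + M{\left(-68,-48 \right)}} = \sqrt{-680 - i \sqrt{14}}$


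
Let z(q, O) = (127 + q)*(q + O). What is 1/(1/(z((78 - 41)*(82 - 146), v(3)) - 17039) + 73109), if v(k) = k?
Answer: 5282926/386229436935 ≈ 1.3678e-5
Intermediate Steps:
z(q, O) = (127 + q)*(O + q)
1/(1/(z((78 - 41)*(82 - 146), v(3)) - 17039) + 73109) = 1/(1/((((78 - 41)*(82 - 146))² + 127*3 + 127*((78 - 41)*(82 - 146)) + 3*((78 - 41)*(82 - 146))) - 17039) + 73109) = 1/(1/(((37*(-64))² + 381 + 127*(37*(-64)) + 3*(37*(-64))) - 17039) + 73109) = 1/(1/(((-2368)² + 381 + 127*(-2368) + 3*(-2368)) - 17039) + 73109) = 1/(1/((5607424 + 381 - 300736 - 7104) - 17039) + 73109) = 1/(1/(5299965 - 17039) + 73109) = 1/(1/5282926 + 73109) = 1/(386229436935/5282926) = 5282926/386229436935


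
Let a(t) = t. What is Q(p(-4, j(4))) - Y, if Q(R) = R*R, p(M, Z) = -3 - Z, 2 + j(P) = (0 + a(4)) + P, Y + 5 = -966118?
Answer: 966204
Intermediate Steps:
Y = -966123 (Y = -5 - 966118 = -966123)
j(P) = 2 + P (j(P) = -2 + ((0 + 4) + P) = -2 + (4 + P) = 2 + P)
Q(R) = R**2
Q(p(-4, j(4))) - Y = (-3 - (2 + 4))**2 - 1*(-966123) = (-3 - 1*6)**2 + 966123 = (-3 - 6)**2 + 966123 = (-9)**2 + 966123 = 81 + 966123 = 966204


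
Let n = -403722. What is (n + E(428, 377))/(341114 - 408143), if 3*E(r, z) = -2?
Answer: 1211168/201087 ≈ 6.0231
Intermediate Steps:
E(r, z) = -⅔ (E(r, z) = (⅓)*(-2) = -⅔)
(n + E(428, 377))/(341114 - 408143) = (-403722 - ⅔)/(341114 - 408143) = -1211168/3/(-67029) = -1211168/3*(-1/67029) = 1211168/201087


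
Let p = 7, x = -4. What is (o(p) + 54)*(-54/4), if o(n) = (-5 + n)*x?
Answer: -621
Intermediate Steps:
o(n) = 20 - 4*n (o(n) = (-5 + n)*(-4) = 20 - 4*n)
(o(p) + 54)*(-54/4) = ((20 - 4*7) + 54)*(-54/4) = ((20 - 28) + 54)*(-54*¼) = (-8 + 54)*(-27/2) = 46*(-27/2) = -621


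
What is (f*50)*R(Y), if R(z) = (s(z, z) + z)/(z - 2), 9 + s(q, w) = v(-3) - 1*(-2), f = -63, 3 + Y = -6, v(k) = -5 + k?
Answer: -75600/11 ≈ -6872.7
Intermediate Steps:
Y = -9 (Y = -3 - 6 = -9)
s(q, w) = -15 (s(q, w) = -9 + ((-5 - 3) - 1*(-2)) = -9 + (-8 + 2) = -9 - 6 = -15)
R(z) = (-15 + z)/(-2 + z) (R(z) = (-15 + z)/(z - 2) = (-15 + z)/(-2 + z))
(f*50)*R(Y) = (-63*50)*((-15 - 9)/(-2 - 9)) = -3150*(-24)/(-11) = -(-3150)*(-24)/11 = -3150*24/11 = -75600/11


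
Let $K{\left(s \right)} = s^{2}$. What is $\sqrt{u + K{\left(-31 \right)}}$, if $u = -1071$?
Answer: $i \sqrt{110} \approx 10.488 i$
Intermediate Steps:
$\sqrt{u + K{\left(-31 \right)}} = \sqrt{-1071 + \left(-31\right)^{2}} = \sqrt{-1071 + 961} = \sqrt{-110} = i \sqrt{110}$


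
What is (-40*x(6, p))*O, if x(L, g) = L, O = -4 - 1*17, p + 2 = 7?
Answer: 5040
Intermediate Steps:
p = 5 (p = -2 + 7 = 5)
O = -21 (O = -4 - 17 = -21)
(-40*x(6, p))*O = -40*6*(-21) = -240*(-21) = 5040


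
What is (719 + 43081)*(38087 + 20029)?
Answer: 2545480800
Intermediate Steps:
(719 + 43081)*(38087 + 20029) = 43800*58116 = 2545480800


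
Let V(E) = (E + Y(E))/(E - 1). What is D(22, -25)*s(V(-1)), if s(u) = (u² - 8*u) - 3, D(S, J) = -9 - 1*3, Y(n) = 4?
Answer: -135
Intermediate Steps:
D(S, J) = -12 (D(S, J) = -9 - 3 = -12)
V(E) = (4 + E)/(-1 + E) (V(E) = (E + 4)/(E - 1) = (4 + E)/(-1 + E))
s(u) = -3 + u² - 8*u
D(22, -25)*s(V(-1)) = -12*(-3 + ((4 - 1)/(-1 - 1))² - 8*(4 - 1)/(-1 - 1)) = -12*(-3 + (3/(-2))² - 8*3/(-2)) = -12*(-3 + (-½*3)² - (-4)*3) = -12*(-3 + (-3/2)² - 8*(-3/2)) = -12*(-3 + 9/4 + 12) = -12*45/4 = -135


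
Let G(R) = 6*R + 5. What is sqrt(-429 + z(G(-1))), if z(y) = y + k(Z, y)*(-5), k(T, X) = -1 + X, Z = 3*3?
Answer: 2*I*sqrt(105) ≈ 20.494*I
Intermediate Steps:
G(R) = 5 + 6*R
Z = 9
z(y) = 5 - 4*y (z(y) = y + (-1 + y)*(-5) = y + (5 - 5*y) = 5 - 4*y)
sqrt(-429 + z(G(-1))) = sqrt(-429 + (5 - 4*(5 + 6*(-1)))) = sqrt(-429 + (5 - 4*(5 - 6))) = sqrt(-429 + (5 - 4*(-1))) = sqrt(-429 + (5 + 4)) = sqrt(-429 + 9) = sqrt(-420) = 2*I*sqrt(105)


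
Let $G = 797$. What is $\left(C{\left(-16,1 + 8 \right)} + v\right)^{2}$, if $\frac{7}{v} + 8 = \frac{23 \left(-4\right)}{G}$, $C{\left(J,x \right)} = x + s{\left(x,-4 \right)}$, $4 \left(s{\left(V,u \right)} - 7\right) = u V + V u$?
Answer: $\frac{6996025}{853776} \approx 8.1942$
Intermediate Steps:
$s{\left(V,u \right)} = 7 + \frac{V u}{2}$ ($s{\left(V,u \right)} = 7 + \frac{u V + V u}{4} = 7 + \frac{V u + V u}{4} = 7 + \frac{2 V u}{4} = 7 + \frac{V u}{2}$)
$C{\left(J,x \right)} = 7 - x$ ($C{\left(J,x \right)} = x + \left(7 + \frac{1}{2} x \left(-4\right)\right) = x - \left(-7 + 2 x\right) = 7 - x$)
$v = - \frac{797}{924}$ ($v = \frac{7}{-8 + \frac{23 \left(-4\right)}{797}} = \frac{7}{-8 - \frac{92}{797}} = \frac{7}{- \frac{6468}{797}} = 7 \left(- \frac{797}{6468}\right) = - \frac{797}{924} \approx -0.86255$)
$\left(C{\left(-16,1 + 8 \right)} + v\right)^{2} = \left(\left(7 - \left(1 + 8\right)\right) - \frac{797}{924}\right)^{2} = \left(\left(7 - 9\right) - \frac{797}{924}\right)^{2} = \left(-2 - \frac{797}{924}\right)^{2} = \left(- \frac{2645}{924}\right)^{2} = \frac{6996025}{853776}$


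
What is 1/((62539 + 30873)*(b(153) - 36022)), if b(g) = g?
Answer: -1/3350595028 ≈ -2.9845e-10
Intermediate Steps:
1/((62539 + 30873)*(b(153) - 36022)) = 1/((62539 + 30873)*(153 - 36022)) = 1/(93412*(-35869)) = (1/93412)*(-1/35869) = -1/3350595028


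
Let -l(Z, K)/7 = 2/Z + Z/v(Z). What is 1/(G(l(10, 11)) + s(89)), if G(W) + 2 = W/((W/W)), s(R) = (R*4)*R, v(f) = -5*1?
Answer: 5/158473 ≈ 3.1551e-5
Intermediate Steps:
v(f) = -5
s(R) = 4*R² (s(R) = (4*R)*R = 4*R²)
l(Z, K) = -14/Z + 7*Z/5 (l(Z, K) = -7*(2/Z + Z/(-5)) = -7*(2/Z + Z*(-⅕)) = -7*(2/Z - Z/5) = -14/Z + 7*Z/5)
G(W) = -2 + W (G(W) = -2 + W/((W/W)) = -2 + W/1 = -2 + W*1 = -2 + W)
1/(G(l(10, 11)) + s(89)) = 1/((-2 + (-14/10 + (7/5)*10)) + 4*89²) = 1/((-2 + (-14*⅒ + 14)) + 4*7921) = 1/((-2 + (-7/5 + 14)) + 31684) = 1/((-2 + 63/5) + 31684) = 1/(53/5 + 31684) = 1/(158473/5) = 5/158473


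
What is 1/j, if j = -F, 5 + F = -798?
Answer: 1/803 ≈ 0.0012453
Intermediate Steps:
F = -803 (F = -5 - 798 = -803)
j = 803 (j = -1*(-803) = 803)
1/j = 1/803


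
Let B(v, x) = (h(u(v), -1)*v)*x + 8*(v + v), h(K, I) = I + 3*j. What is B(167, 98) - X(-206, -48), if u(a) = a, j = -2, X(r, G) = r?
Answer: -111684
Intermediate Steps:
h(K, I) = -6 + I (h(K, I) = I + 3*(-2) = I - 6 = -6 + I)
B(v, x) = 16*v - 7*v*x (B(v, x) = ((-6 - 1)*v)*x + 8*(v + v) = (-7*v)*x + 8*(2*v) = -7*v*x + 16*v = 16*v - 7*v*x)
B(167, 98) - X(-206, -48) = 167*(16 - 7*98) - 1*(-206) = 167*(16 - 686) + 206 = 167*(-670) + 206 = -111890 + 206 = -111684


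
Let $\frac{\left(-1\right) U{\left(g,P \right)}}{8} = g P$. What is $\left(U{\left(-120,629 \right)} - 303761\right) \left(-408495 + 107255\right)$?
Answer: $-90395797960$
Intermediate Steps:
$U{\left(g,P \right)} = - 8 P g$ ($U{\left(g,P \right)} = - 8 g P = - 8 P g$)
$\left(U{\left(-120,629 \right)} - 303761\right) \left(-408495 + 107255\right) = \left(\left(-8\right) 629 \left(-120\right) - 303761\right) \left(-408495 + 107255\right) = \left(603840 - 303761\right) \left(-301240\right) = 300079 \left(-301240\right) = -90395797960$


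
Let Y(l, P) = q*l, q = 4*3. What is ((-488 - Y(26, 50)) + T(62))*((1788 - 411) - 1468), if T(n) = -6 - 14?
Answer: 74620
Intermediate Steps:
q = 12
Y(l, P) = 12*l
T(n) = -20
((-488 - Y(26, 50)) + T(62))*((1788 - 411) - 1468) = ((-488 - 12*26) - 20)*((1788 - 411) - 1468) = ((-488 - 1*312) - 20)*(1377 - 1468) = ((-488 - 312) - 20)*(-91) = (-800 - 20)*(-91) = -820*(-91) = 74620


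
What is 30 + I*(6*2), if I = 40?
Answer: 510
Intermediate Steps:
30 + I*(6*2) = 30 + 40*(6*2) = 30 + 40*12 = 30 + 480 = 510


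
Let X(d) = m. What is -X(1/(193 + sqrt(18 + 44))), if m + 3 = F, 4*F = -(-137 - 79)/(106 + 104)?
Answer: 96/35 ≈ 2.7429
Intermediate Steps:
F = 9/35 (F = (-(-137 - 79)/(106 + 104))/4 = (-(-216)/210)/4 = (-1*(-36/35))/4 = (1/4)*(36/35) = 9/35 ≈ 0.25714)
m = -96/35 (m = -3 + 9/35 = -96/35 ≈ -2.7429)
X(d) = -96/35
-X(1/(193 + sqrt(18 + 44))) = -1*(-96/35) = 96/35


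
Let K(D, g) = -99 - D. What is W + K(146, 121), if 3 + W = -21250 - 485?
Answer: -21983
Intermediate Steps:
W = -21738 (W = -3 + (-21250 - 485) = -3 - 21735 = -21738)
W + K(146, 121) = -21738 + (-99 - 1*146) = -21738 + (-99 - 146) = -21738 - 245 = -21983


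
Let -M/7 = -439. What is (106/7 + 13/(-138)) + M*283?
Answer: 840105131/966 ≈ 8.6967e+5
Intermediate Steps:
M = 3073 (M = -7*(-439) = 3073)
(106/7 + 13/(-138)) + M*283 = (106/7 + 13/(-138)) + 3073*283 = (106*(1/7) + 13*(-1/138)) + 869659 = (106/7 - 13/138) + 869659 = 14537/966 + 869659 = 840105131/966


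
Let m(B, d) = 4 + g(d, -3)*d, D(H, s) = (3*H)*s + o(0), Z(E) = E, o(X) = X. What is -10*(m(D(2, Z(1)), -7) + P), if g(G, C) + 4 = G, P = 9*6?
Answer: -1350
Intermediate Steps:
P = 54
g(G, C) = -4 + G
D(H, s) = 3*H*s (D(H, s) = (3*H)*s + 0 = 3*H*s + 0 = 3*H*s)
m(B, d) = 4 + d*(-4 + d) (m(B, d) = 4 + (-4 + d)*d = 4 + d*(-4 + d))
-10*(m(D(2, Z(1)), -7) + P) = -10*((4 - 7*(-4 - 7)) + 54) = -10*((4 - 7*(-11)) + 54) = -10*((4 + 77) + 54) = -10*(81 + 54) = -10*135 = -1350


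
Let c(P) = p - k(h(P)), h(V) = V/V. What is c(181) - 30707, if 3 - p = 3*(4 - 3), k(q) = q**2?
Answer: -30708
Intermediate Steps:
h(V) = 1
p = 0 (p = 3 - 3*(4 - 3) = 3 - 3 = 0)
c(P) = -1 (c(P) = 0 - 1*1**2 = 0 - 1*1 = 0 - 1 = -1)
c(181) - 30707 = -1 - 30707 = -30708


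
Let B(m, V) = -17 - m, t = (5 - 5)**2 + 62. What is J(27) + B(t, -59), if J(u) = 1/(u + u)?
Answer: -4265/54 ≈ -78.981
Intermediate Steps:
J(u) = 1/(2*u)
t = 62 (t = 0**2 + 62 = 0 + 62 = 62)
J(27) + B(t, -59) = (1/2)/27 + (-17 - 1*62) = (1/2)*(1/27) + (-17 - 62) = 1/54 - 79 = -4265/54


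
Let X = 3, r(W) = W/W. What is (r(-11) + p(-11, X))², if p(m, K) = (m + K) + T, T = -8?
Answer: 225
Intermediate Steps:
r(W) = 1
p(m, K) = -8 + K + m (p(m, K) = (m + K) - 8 = (K + m) - 8 = -8 + K + m)
(r(-11) + p(-11, X))² = (1 + (-8 + 3 - 11))² = (1 - 16)² = (-15)² = 225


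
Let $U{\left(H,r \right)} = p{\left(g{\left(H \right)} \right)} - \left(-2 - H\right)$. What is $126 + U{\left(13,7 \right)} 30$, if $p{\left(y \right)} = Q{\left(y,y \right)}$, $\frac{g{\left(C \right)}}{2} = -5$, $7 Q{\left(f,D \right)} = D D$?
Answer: $\frac{7032}{7} \approx 1004.6$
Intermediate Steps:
$Q{\left(f,D \right)} = \frac{D^{2}}{7}$ ($Q{\left(f,D \right)} = \frac{D D}{7} = \frac{D^{2}}{7}$)
$g{\left(C \right)} = -10$ ($g{\left(C \right)} = 2 \left(-5\right) = -10$)
$p{\left(y \right)} = \frac{y^{2}}{7}$
$U{\left(H,r \right)} = \frac{114}{7} + H$ ($U{\left(H,r \right)} = \frac{\left(-10\right)^{2}}{7} - \left(-2 - H\right) = \frac{1}{7} \cdot 100 + \left(2 + H\right) = \frac{100}{7} + \left(2 + H\right) = \frac{114}{7} + H$)
$126 + U{\left(13,7 \right)} 30 = 126 + \left(\frac{114}{7} + 13\right) 30 = 126 + \frac{205}{7} \cdot 30 = 126 + \frac{6150}{7} = \frac{7032}{7}$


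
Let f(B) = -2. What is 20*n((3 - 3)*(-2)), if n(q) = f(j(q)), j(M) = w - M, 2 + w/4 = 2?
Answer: -40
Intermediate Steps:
w = 0 (w = -8 + 4*2 = -8 + 8 = 0)
j(M) = -M (j(M) = 0 - M = -M)
n(q) = -2
20*n((3 - 3)*(-2)) = 20*(-2) = -40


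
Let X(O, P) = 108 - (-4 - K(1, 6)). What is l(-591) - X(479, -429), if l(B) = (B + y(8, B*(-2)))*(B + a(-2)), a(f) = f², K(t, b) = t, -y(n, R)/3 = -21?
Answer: 309823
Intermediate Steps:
y(n, R) = 63 (y(n, R) = -3*(-21) = 63)
X(O, P) = 113 (X(O, P) = 108 - (-4 - 1*1) = 108 - (-4 - 1) = 108 - 1*(-5) = 108 + 5 = 113)
l(B) = (4 + B)*(63 + B) (l(B) = (B + 63)*(B + (-2)²) = (63 + B)*(B + 4) = (63 + B)*(4 + B) = (4 + B)*(63 + B))
l(-591) - X(479, -429) = (252 + (-591)² + 67*(-591)) - 1*113 = (252 + 349281 - 39597) - 113 = 309936 - 113 = 309823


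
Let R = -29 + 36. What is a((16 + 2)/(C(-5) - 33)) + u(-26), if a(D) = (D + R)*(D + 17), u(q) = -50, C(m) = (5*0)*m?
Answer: 6801/121 ≈ 56.207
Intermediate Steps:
R = 7
C(m) = 0 (C(m) = 0*m = 0)
a(D) = (7 + D)*(17 + D) (a(D) = (D + 7)*(D + 17) = (7 + D)*(17 + D))
a((16 + 2)/(C(-5) - 33)) + u(-26) = (119 + ((16 + 2)/(0 - 33))² + 24*((16 + 2)/(0 - 33))) - 50 = (119 + (18/(-33))² + 24*(18/(-33))) - 50 = (119 + (18*(-1/33))² + 24*(18*(-1/33))) - 50 = (119 + (-6/11)² + 24*(-6/11)) - 50 = (119 + 36/121 - 144/11) - 50 = 12851/121 - 50 = 6801/121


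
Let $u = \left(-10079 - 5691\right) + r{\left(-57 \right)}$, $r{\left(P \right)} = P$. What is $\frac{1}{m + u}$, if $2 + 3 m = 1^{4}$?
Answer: $- \frac{3}{47482} \approx -6.3182 \cdot 10^{-5}$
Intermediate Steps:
$m = - \frac{1}{3}$ ($m = - \frac{2}{3} + \frac{1^{4}}{3} = - \frac{2}{3} + \frac{1}{3} \cdot 1 = - \frac{2}{3} + \frac{1}{3} = - \frac{1}{3} \approx -0.33333$)
$u = -15827$ ($u = \left(-10079 - 5691\right) - 57 = -15770 - 57 = -15827$)
$\frac{1}{m + u} = \frac{1}{- \frac{1}{3} - 15827} = \frac{1}{- \frac{47482}{3}} = - \frac{3}{47482}$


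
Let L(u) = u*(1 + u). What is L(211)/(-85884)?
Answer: -11183/21471 ≈ -0.52084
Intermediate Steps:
L(211)/(-85884) = (211*(1 + 211))/(-85884) = (211*212)*(-1/85884) = 44732*(-1/85884) = -11183/21471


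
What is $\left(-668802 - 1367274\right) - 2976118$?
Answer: $-5012194$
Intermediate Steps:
$\left(-668802 - 1367274\right) - 2976118 = -2036076 - 2976118 = -5012194$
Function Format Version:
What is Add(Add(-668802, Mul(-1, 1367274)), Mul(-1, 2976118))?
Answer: -5012194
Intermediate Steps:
Add(Add(-668802, Mul(-1, 1367274)), Mul(-1, 2976118)) = Add(Add(-668802, -1367274), -2976118) = Add(-2036076, -2976118) = -5012194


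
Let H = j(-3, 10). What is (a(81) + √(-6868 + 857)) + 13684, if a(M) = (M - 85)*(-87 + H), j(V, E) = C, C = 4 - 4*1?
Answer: 14032 + I*√6011 ≈ 14032.0 + 77.531*I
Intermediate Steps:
C = 0 (C = 4 - 4 = 0)
j(V, E) = 0
H = 0
a(M) = 7395 - 87*M (a(M) = (M - 85)*(-87 + 0) = (-85 + M)*(-87) = 7395 - 87*M)
(a(81) + √(-6868 + 857)) + 13684 = ((7395 - 87*81) + √(-6868 + 857)) + 13684 = ((7395 - 7047) + √(-6011)) + 13684 = (348 + I*√6011) + 13684 = 14032 + I*√6011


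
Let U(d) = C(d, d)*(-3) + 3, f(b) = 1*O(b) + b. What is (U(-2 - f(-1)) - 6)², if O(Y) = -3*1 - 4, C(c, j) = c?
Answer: 441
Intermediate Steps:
O(Y) = -7 (O(Y) = -3 - 4 = -7)
f(b) = -7 + b (f(b) = 1*(-7) + b = -7 + b)
U(d) = 3 - 3*d (U(d) = d*(-3) + 3 = -3*d + 3 = 3 - 3*d)
(U(-2 - f(-1)) - 6)² = ((3 - 3*(-2 - (-7 - 1))) - 6)² = ((3 - 3*(-2 - 1*(-8))) - 6)² = ((3 - 3*(-2 + 8)) - 6)² = ((3 - 3*6) - 6)² = ((3 - 18) - 6)² = (-15 - 6)² = (-21)² = 441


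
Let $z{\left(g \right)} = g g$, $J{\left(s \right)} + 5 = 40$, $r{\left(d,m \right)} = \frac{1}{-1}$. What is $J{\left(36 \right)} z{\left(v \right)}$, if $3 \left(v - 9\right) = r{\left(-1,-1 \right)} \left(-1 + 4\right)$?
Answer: $2240$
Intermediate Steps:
$r{\left(d,m \right)} = -1$
$J{\left(s \right)} = 35$ ($J{\left(s \right)} = -5 + 40 = 35$)
$v = 8$ ($v = 9 + \frac{\left(-1\right) \left(-1 + 4\right)}{3} = 9 + \frac{\left(-1\right) 3}{3} = 9 + \frac{1}{3} \left(-3\right) = 9 - 1 = 8$)
$z{\left(g \right)} = g^{2}$
$J{\left(36 \right)} z{\left(v \right)} = 35 \cdot 8^{2} = 35 \cdot 64 = 2240$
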